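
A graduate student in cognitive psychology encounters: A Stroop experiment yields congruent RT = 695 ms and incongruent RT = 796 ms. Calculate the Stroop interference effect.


Stroop effect = RT(incongruent) - RT(congruent)
= 796 - 695
= 101 ms


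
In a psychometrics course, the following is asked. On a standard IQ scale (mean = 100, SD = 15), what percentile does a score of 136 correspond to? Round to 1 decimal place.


z = (IQ - mean) / SD
z = (136 - 100) / 15 = 2.4
Percentile = Phi(2.4) * 100
Phi(2.4) = 0.991802
= 99.2


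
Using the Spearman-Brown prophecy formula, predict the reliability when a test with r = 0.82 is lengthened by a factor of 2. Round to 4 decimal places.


r_new = n*r / (1 + (n-1)*r)
Numerator = 2 * 0.82 = 1.64
Denominator = 1 + 1 * 0.82 = 1.82
r_new = 1.64 / 1.82
= 0.9011


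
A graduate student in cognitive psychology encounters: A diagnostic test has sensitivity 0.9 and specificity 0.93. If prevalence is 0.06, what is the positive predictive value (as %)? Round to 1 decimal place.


PPV = (sens * prev) / (sens * prev + (1-spec) * (1-prev))
Numerator = 0.9 * 0.06 = 0.054
P(positive and no disease) = (1 - spec) * (1 - prev) = (1 - 0.93) * (1 - 0.06) = 0.0658
Denominator = 0.054 + 0.0658 = 0.1198
PPV = 0.054 / 0.1198 = 0.450751
As percentage = 45.1


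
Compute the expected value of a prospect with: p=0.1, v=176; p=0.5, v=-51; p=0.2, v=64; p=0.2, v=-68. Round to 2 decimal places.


EU = sum(p_i * v_i)
0.1 * 176 = 17.6
0.5 * -51 = -25.5
0.2 * 64 = 12.8
0.2 * -68 = -13.6
EU = 17.6 + -25.5 + 12.8 + -13.6
= -8.70


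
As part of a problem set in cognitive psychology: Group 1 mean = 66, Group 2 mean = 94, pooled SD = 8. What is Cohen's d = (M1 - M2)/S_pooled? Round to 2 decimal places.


Cohen's d = (M1 - M2) / S_pooled
= (66 - 94) / 8
= -28 / 8
= -3.50


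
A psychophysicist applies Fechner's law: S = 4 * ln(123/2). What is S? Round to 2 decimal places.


S = 4 * ln(123/2)
I/I0 = 61.5
ln(61.5) = 4.119
S = 4 * 4.119
= 16.48


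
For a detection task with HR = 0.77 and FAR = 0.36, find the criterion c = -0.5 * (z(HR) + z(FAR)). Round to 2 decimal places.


c = -0.5 * (z(HR) + z(FAR))
z(0.77) = 0.7388
z(0.36) = -0.3585
c = -0.5 * (0.7388 + -0.3585)
= -0.5 * 0.3803
= -0.19


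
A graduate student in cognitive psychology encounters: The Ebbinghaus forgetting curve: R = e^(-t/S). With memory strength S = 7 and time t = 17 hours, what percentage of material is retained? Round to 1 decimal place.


R = e^(-t/S)
-t/S = -17/7 = -2.428571
R = e^(-2.428571) = 0.088163
Percentage = 0.088163 * 100
= 8.8


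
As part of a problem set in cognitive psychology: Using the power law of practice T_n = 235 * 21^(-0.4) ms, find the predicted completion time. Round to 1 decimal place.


T_n = 235 * 21^(-0.4)
21^(-0.4) = 0.295878
T_n = 235 * 0.295878
= 69.5 ms


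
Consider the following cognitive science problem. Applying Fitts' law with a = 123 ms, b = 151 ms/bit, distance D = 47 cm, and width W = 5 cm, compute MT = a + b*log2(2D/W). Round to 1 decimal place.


MT = 123 + 151 * log2(2*47/5)
2D/W = 18.8
log2(18.8) = 4.2327
MT = 123 + 151 * 4.2327
= 762.1 ms


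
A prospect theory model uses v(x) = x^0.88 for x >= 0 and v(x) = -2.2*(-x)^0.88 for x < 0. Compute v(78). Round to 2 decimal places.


Since x = 78 >= 0, use v(x) = x^0.88
78^0.88 = 46.2427
v(78) = 46.24


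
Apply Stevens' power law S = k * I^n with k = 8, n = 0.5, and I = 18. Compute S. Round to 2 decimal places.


S = 8 * 18^0.5
18^0.5 = 4.2426
S = 8 * 4.2426
= 33.94


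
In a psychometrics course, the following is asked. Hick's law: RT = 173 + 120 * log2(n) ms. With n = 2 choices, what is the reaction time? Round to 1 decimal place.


RT = 173 + 120 * log2(2)
log2(2) = 1.0
RT = 173 + 120 * 1.0
= 173 + 120.0
= 293.0 ms


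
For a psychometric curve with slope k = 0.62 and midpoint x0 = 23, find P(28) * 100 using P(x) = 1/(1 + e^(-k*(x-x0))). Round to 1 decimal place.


P(x) = 1/(1 + e^(-0.62*(28 - 23)))
Exponent = -0.62 * 5 = -3.1
e^(-3.1) = 0.045049
P = 1/(1 + 0.045049) = 0.956893
Percentage = 95.7


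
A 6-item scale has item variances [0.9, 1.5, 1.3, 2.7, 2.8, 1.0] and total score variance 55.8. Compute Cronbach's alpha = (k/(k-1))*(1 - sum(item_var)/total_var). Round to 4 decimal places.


alpha = (k/(k-1)) * (1 - sum(s_i^2)/s_total^2)
sum(item variances) = 10.2
k/(k-1) = 6/5 = 1.2
1 - 10.2/55.8 = 1 - 0.182796 = 0.817204
alpha = 1.2 * 0.817204
= 0.9806


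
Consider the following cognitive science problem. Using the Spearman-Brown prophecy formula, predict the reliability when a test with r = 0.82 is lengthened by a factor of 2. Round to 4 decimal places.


r_new = n*r / (1 + (n-1)*r)
Numerator = 2 * 0.82 = 1.64
Denominator = 1 + 1 * 0.82 = 1.82
r_new = 1.64 / 1.82
= 0.9011


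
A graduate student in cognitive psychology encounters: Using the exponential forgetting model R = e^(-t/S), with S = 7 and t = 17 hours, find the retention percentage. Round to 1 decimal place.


R = e^(-t/S)
-t/S = -17/7 = -2.428571
R = e^(-2.428571) = 0.088163
Percentage = 0.088163 * 100
= 8.8


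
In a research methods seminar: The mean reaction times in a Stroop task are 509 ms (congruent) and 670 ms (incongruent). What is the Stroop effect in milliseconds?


Stroop effect = RT(incongruent) - RT(congruent)
= 670 - 509
= 161 ms


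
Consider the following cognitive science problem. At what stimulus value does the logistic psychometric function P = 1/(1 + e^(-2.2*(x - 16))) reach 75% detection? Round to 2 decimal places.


At P = 0.75: 0.75 = 1/(1 + e^(-k*(x-x0)))
Solving: e^(-k*(x-x0)) = 1/3
x = x0 + ln(3)/k
ln(3) = 1.0986
x = 16 + 1.0986/2.2
= 16 + 0.4994
= 16.50


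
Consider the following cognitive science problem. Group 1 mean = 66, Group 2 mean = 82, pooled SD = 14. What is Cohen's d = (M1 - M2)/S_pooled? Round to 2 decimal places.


Cohen's d = (M1 - M2) / S_pooled
= (66 - 82) / 14
= -16 / 14
= -1.14


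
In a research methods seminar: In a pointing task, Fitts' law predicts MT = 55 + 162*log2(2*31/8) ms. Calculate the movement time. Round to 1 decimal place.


MT = 55 + 162 * log2(2*31/8)
2D/W = 7.75
log2(7.75) = 2.9542
MT = 55 + 162 * 2.9542
= 533.6 ms


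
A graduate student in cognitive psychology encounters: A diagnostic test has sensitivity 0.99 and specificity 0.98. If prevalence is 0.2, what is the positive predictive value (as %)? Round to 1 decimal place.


PPV = (sens * prev) / (sens * prev + (1-spec) * (1-prev))
Numerator = 0.99 * 0.2 = 0.198
P(positive and no disease) = (1 - spec) * (1 - prev) = (1 - 0.98) * (1 - 0.2) = 0.016
Denominator = 0.198 + 0.016 = 0.214
PPV = 0.198 / 0.214 = 0.925234
As percentage = 92.5


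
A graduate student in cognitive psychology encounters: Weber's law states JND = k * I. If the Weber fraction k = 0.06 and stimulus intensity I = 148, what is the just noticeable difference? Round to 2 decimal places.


JND = k * I
JND = 0.06 * 148
= 8.88


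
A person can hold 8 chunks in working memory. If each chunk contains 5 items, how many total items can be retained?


Total items = chunks * items_per_chunk
= 8 * 5
= 40


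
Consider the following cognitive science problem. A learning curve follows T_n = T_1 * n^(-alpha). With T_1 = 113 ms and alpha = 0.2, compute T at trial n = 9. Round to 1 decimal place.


T_n = 113 * 9^(-0.2)
9^(-0.2) = 0.644394
T_n = 113 * 0.644394
= 72.8 ms


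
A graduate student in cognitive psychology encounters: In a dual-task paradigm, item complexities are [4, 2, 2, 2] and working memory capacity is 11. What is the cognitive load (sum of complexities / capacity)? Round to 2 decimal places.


Total complexity = 4 + 2 + 2 + 2 = 10
Load = total / capacity = 10 / 11
= 0.91


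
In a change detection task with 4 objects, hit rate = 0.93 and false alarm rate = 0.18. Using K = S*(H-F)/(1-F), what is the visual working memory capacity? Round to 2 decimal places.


K = S * (H - F) / (1 - F)
H - F = 0.75
1 - F = 0.82
K = 4 * 0.75 / 0.82
= 3.66


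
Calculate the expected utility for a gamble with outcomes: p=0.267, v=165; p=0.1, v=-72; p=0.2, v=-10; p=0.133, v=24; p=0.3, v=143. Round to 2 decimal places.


EU = sum(p_i * v_i)
0.267 * 165 = 44.055
0.1 * -72 = -7.2
0.2 * -10 = -2.0
0.133 * 24 = 3.192
0.3 * 143 = 42.9
EU = 44.055 + -7.2 + -2.0 + 3.192 + 42.9
= 80.95


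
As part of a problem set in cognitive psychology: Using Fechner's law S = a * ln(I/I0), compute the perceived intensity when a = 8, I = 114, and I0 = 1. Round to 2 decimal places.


S = 8 * ln(114/1)
I/I0 = 114.0
ln(114.0) = 4.7362
S = 8 * 4.7362
= 37.89


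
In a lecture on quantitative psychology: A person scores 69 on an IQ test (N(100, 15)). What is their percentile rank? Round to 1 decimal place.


z = (IQ - mean) / SD
z = (69 - 100) / 15 = -2.0667
Percentile = Phi(-2.0667) * 100
Phi(-2.0667) = 0.019381
= 1.9


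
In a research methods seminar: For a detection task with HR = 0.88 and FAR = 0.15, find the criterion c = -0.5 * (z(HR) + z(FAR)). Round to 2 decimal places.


c = -0.5 * (z(HR) + z(FAR))
z(0.88) = 1.175
z(0.15) = -1.0364
c = -0.5 * (1.175 + -1.0364)
= -0.5 * 0.1386
= -0.07


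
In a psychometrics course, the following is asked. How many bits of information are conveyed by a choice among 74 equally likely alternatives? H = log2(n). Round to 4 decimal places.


H = log2(n)
H = log2(74)
= 6.2095


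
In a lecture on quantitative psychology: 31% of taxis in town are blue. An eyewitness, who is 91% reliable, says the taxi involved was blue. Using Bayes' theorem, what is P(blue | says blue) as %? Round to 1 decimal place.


P(blue | says blue) = P(says blue | blue)*P(blue) / [P(says blue | blue)*P(blue) + P(says blue | not blue)*P(not blue)]
Numerator = 0.91 * 0.31 = 0.2821
False identification = 0.09 * 0.69 = 0.0621
P = 0.2821 / (0.2821 + 0.0621)
= 0.2821 / 0.3442
As percentage = 82.0


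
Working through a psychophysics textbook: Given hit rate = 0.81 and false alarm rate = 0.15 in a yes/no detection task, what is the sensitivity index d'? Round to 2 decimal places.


d' = z(HR) - z(FAR)
z(0.81) = 0.8779
z(0.15) = -1.0364
d' = 0.8779 - -1.0364
= 1.91


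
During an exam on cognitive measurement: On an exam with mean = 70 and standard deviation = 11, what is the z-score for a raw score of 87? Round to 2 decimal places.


z = (X - mu) / sigma
= (87 - 70) / 11
= 17 / 11
= 1.55


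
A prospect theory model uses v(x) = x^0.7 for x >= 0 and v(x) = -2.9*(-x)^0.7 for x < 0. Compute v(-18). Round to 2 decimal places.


Since x = -18 < 0, use v(x) = -lambda*(-x)^alpha
(-x) = 18
18^0.7 = 7.5629
v(-18) = -2.9 * 7.5629
= -21.93


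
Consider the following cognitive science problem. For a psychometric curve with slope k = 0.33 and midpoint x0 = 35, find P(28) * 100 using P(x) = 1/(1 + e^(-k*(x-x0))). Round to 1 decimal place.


P(x) = 1/(1 + e^(-0.33*(28 - 35)))
Exponent = -0.33 * -7 = 2.31
e^(2.31) = 10.074425
P = 1/(1 + 10.074425) = 0.090298
Percentage = 9.0


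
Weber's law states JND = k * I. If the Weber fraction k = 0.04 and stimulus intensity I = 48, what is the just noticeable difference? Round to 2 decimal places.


JND = k * I
JND = 0.04 * 48
= 1.92


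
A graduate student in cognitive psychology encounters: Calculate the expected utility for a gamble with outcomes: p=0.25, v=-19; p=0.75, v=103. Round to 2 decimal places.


EU = sum(p_i * v_i)
0.25 * -19 = -4.75
0.75 * 103 = 77.25
EU = -4.75 + 77.25
= 72.50


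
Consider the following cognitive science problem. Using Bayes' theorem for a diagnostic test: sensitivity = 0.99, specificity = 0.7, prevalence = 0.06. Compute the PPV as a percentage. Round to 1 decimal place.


PPV = (sens * prev) / (sens * prev + (1-spec) * (1-prev))
Numerator = 0.99 * 0.06 = 0.0594
P(positive and no disease) = (1 - spec) * (1 - prev) = (1 - 0.7) * (1 - 0.06) = 0.282
Denominator = 0.0594 + 0.282 = 0.3414
PPV = 0.0594 / 0.3414 = 0.173989
As percentage = 17.4


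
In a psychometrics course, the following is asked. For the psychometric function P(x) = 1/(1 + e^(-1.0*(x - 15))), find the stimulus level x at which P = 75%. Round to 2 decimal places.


At P = 0.75: 0.75 = 1/(1 + e^(-k*(x-x0)))
Solving: e^(-k*(x-x0)) = 1/3
x = x0 + ln(3)/k
ln(3) = 1.0986
x = 15 + 1.0986/1.0
= 15 + 1.0986
= 16.10


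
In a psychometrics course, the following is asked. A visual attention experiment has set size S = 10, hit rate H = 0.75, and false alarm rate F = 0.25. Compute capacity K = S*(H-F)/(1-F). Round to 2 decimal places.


K = S * (H - F) / (1 - F)
H - F = 0.5
1 - F = 0.75
K = 10 * 0.5 / 0.75
= 6.67


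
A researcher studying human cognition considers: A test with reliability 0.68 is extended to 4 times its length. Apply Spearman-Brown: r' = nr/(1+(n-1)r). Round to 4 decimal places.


r_new = n*r / (1 + (n-1)*r)
Numerator = 4 * 0.68 = 2.72
Denominator = 1 + 3 * 0.68 = 3.04
r_new = 2.72 / 3.04
= 0.8947


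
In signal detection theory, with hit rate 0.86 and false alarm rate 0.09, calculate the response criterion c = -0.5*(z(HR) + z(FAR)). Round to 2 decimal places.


c = -0.5 * (z(HR) + z(FAR))
z(0.86) = 1.0803
z(0.09) = -1.3408
c = -0.5 * (1.0803 + -1.3408)
= -0.5 * -0.2605
= 0.13


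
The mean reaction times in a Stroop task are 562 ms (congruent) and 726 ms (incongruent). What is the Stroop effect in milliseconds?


Stroop effect = RT(incongruent) - RT(congruent)
= 726 - 562
= 164 ms


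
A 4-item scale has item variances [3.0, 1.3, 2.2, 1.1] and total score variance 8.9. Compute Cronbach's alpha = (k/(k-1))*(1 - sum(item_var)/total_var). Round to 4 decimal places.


alpha = (k/(k-1)) * (1 - sum(s_i^2)/s_total^2)
sum(item variances) = 7.6
k/(k-1) = 4/3 = 1.333333
1 - 7.6/8.9 = 1 - 0.853933 = 0.146067
alpha = 1.333333 * 0.146067
= 0.1948


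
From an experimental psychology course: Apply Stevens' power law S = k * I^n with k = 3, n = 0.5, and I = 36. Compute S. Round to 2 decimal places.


S = 3 * 36^0.5
36^0.5 = 6.0
S = 3 * 6.0
= 18.00


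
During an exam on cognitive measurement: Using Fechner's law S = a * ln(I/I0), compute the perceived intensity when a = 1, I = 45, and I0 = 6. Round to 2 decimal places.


S = 1 * ln(45/6)
I/I0 = 7.5
ln(7.5) = 2.0149
S = 1 * 2.0149
= 2.01


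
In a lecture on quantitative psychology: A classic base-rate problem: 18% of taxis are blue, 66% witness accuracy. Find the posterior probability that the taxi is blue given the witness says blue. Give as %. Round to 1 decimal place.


P(blue | says blue) = P(says blue | blue)*P(blue) / [P(says blue | blue)*P(blue) + P(says blue | not blue)*P(not blue)]
Numerator = 0.66 * 0.18 = 0.1188
False identification = 0.34 * 0.82 = 0.2788
P = 0.1188 / (0.1188 + 0.2788)
= 0.1188 / 0.3976
As percentage = 29.9


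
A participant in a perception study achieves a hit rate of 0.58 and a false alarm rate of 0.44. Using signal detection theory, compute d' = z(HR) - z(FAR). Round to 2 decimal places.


d' = z(HR) - z(FAR)
z(0.58) = 0.2019
z(0.44) = -0.151
d' = 0.2019 - -0.151
= 0.35


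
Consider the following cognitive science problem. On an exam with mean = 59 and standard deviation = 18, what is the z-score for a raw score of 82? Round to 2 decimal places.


z = (X - mu) / sigma
= (82 - 59) / 18
= 23 / 18
= 1.28


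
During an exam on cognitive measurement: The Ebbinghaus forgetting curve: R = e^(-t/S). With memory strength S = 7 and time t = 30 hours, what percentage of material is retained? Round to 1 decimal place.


R = e^(-t/S)
-t/S = -30/7 = -4.285714
R = e^(-4.285714) = 0.013764
Percentage = 0.013764 * 100
= 1.4


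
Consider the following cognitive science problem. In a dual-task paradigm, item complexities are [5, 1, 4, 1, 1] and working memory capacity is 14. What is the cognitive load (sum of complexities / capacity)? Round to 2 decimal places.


Total complexity = 5 + 1 + 4 + 1 + 1 = 12
Load = total / capacity = 12 / 14
= 0.86


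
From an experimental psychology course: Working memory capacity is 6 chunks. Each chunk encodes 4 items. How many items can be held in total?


Total items = chunks * items_per_chunk
= 6 * 4
= 24


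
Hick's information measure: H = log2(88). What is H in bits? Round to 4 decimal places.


H = log2(n)
H = log2(88)
= 6.4594


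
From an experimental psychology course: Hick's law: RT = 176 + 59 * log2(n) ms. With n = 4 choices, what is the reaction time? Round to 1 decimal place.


RT = 176 + 59 * log2(4)
log2(4) = 2.0
RT = 176 + 59 * 2.0
= 176 + 118.0
= 294.0 ms


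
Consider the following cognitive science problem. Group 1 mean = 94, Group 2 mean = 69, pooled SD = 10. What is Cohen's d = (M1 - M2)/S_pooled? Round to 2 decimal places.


Cohen's d = (M1 - M2) / S_pooled
= (94 - 69) / 10
= 25 / 10
= 2.50


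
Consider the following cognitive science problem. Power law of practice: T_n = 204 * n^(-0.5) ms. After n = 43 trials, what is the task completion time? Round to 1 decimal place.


T_n = 204 * 43^(-0.5)
43^(-0.5) = 0.152499
T_n = 204 * 0.152499
= 31.1 ms


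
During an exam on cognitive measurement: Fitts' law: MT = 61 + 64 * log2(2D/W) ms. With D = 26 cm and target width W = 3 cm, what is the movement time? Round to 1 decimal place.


MT = 61 + 64 * log2(2*26/3)
2D/W = 17.333333
log2(17.333333) = 4.1155
MT = 61 + 64 * 4.1155
= 324.4 ms


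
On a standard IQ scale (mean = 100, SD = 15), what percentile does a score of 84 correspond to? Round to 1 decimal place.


z = (IQ - mean) / SD
z = (84 - 100) / 15 = -1.0667
Percentile = Phi(-1.0667) * 100
Phi(-1.0667) = 0.143054
= 14.3


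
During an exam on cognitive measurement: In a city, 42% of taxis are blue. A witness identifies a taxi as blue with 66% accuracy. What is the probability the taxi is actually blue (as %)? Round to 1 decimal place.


P(blue | says blue) = P(says blue | blue)*P(blue) / [P(says blue | blue)*P(blue) + P(says blue | not blue)*P(not blue)]
Numerator = 0.66 * 0.42 = 0.2772
False identification = 0.34 * 0.58 = 0.1972
P = 0.2772 / (0.2772 + 0.1972)
= 0.2772 / 0.4744
As percentage = 58.4


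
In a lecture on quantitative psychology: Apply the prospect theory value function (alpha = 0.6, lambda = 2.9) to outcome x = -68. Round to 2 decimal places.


Since x = -68 < 0, use v(x) = -lambda*(-x)^alpha
(-x) = 68
68^0.6 = 12.5749
v(-68) = -2.9 * 12.5749
= -36.47


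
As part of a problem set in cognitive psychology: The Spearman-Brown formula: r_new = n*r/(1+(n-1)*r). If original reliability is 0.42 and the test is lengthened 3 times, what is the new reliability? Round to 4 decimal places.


r_new = n*r / (1 + (n-1)*r)
Numerator = 3 * 0.42 = 1.26
Denominator = 1 + 2 * 0.42 = 1.84
r_new = 1.26 / 1.84
= 0.6848


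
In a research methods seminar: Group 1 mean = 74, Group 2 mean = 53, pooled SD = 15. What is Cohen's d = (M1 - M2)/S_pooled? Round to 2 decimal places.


Cohen's d = (M1 - M2) / S_pooled
= (74 - 53) / 15
= 21 / 15
= 1.40


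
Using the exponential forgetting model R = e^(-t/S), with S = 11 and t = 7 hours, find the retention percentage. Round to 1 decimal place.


R = e^(-t/S)
-t/S = -7/11 = -0.636364
R = e^(-0.636364) = 0.529213
Percentage = 0.529213 * 100
= 52.9


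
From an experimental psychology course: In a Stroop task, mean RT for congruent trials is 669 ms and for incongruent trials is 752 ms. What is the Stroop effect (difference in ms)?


Stroop effect = RT(incongruent) - RT(congruent)
= 752 - 669
= 83 ms


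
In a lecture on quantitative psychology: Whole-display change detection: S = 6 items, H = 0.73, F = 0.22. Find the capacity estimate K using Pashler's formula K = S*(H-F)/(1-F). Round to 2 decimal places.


K = S * (H - F) / (1 - F)
H - F = 0.51
1 - F = 0.78
K = 6 * 0.51 / 0.78
= 3.92


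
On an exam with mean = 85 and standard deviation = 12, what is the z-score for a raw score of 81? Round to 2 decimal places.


z = (X - mu) / sigma
= (81 - 85) / 12
= -4 / 12
= -0.33


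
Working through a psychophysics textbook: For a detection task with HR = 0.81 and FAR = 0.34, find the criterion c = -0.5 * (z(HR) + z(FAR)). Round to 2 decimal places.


c = -0.5 * (z(HR) + z(FAR))
z(0.81) = 0.8779
z(0.34) = -0.4125
c = -0.5 * (0.8779 + -0.4125)
= -0.5 * 0.4654
= -0.23


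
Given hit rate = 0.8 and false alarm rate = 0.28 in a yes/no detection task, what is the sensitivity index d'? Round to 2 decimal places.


d' = z(HR) - z(FAR)
z(0.8) = 0.8416
z(0.28) = -0.5828
d' = 0.8416 - -0.5828
= 1.42


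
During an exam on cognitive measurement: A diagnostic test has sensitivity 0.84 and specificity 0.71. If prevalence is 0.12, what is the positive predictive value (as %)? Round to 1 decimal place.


PPV = (sens * prev) / (sens * prev + (1-spec) * (1-prev))
Numerator = 0.84 * 0.12 = 0.1008
P(positive and no disease) = (1 - spec) * (1 - prev) = (1 - 0.71) * (1 - 0.12) = 0.2552
Denominator = 0.1008 + 0.2552 = 0.356
PPV = 0.1008 / 0.356 = 0.283146
As percentage = 28.3


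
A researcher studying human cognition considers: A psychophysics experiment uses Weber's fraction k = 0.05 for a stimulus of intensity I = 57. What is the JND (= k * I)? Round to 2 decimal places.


JND = k * I
JND = 0.05 * 57
= 2.85


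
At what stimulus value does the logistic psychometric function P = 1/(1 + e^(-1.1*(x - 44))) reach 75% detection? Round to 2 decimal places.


At P = 0.75: 0.75 = 1/(1 + e^(-k*(x-x0)))
Solving: e^(-k*(x-x0)) = 1/3
x = x0 + ln(3)/k
ln(3) = 1.0986
x = 44 + 1.0986/1.1
= 44 + 0.9987
= 45.00


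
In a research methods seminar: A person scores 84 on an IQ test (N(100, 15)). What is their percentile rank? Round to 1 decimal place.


z = (IQ - mean) / SD
z = (84 - 100) / 15 = -1.0667
Percentile = Phi(-1.0667) * 100
Phi(-1.0667) = 0.143054
= 14.3


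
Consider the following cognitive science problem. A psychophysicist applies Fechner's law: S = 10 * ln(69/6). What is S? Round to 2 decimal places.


S = 10 * ln(69/6)
I/I0 = 11.5
ln(11.5) = 2.4423
S = 10 * 2.4423
= 24.42


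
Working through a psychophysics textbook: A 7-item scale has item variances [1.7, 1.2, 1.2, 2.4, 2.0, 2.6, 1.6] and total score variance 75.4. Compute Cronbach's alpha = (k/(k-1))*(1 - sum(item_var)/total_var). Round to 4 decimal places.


alpha = (k/(k-1)) * (1 - sum(s_i^2)/s_total^2)
sum(item variances) = 12.7
k/(k-1) = 7/6 = 1.166667
1 - 12.7/75.4 = 1 - 0.168435 = 0.831565
alpha = 1.166667 * 0.831565
= 0.9702


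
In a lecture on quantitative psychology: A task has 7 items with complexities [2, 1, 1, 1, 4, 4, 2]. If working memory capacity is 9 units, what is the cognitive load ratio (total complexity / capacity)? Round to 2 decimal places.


Total complexity = 2 + 1 + 1 + 1 + 4 + 4 + 2 = 15
Load = total / capacity = 15 / 9
= 1.67


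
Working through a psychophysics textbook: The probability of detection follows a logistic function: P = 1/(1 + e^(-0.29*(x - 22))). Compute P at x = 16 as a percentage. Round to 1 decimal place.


P(x) = 1/(1 + e^(-0.29*(16 - 22)))
Exponent = -0.29 * -6 = 1.74
e^(1.74) = 5.697343
P = 1/(1 + 5.697343) = 0.149313
Percentage = 14.9


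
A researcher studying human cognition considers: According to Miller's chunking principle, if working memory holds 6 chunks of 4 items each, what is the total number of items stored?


Total items = chunks * items_per_chunk
= 6 * 4
= 24


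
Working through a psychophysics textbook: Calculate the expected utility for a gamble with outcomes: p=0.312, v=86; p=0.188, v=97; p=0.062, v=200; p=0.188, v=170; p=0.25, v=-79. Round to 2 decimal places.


EU = sum(p_i * v_i)
0.312 * 86 = 26.832
0.188 * 97 = 18.236
0.062 * 200 = 12.4
0.188 * 170 = 31.96
0.25 * -79 = -19.75
EU = 26.832 + 18.236 + 12.4 + 31.96 + -19.75
= 69.68


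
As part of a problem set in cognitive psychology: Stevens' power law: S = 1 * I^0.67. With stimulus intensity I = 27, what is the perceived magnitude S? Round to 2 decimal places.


S = 1 * 27^0.67
27^0.67 = 9.0994
S = 1 * 9.0994
= 9.10


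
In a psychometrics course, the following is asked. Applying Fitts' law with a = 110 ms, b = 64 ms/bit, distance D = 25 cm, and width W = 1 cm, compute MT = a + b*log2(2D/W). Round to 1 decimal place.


MT = 110 + 64 * log2(2*25/1)
2D/W = 50.0
log2(50.0) = 5.6439
MT = 110 + 64 * 5.6439
= 471.2 ms


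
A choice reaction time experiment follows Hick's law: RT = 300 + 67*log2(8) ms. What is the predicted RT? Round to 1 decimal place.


RT = 300 + 67 * log2(8)
log2(8) = 3.0
RT = 300 + 67 * 3.0
= 300 + 201.0
= 501.0 ms


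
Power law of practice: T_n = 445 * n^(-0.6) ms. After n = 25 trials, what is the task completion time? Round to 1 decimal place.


T_n = 445 * 25^(-0.6)
25^(-0.6) = 0.144956
T_n = 445 * 0.144956
= 64.5 ms


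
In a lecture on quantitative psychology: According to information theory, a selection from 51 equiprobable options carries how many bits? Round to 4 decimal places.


H = log2(n)
H = log2(51)
= 5.6724


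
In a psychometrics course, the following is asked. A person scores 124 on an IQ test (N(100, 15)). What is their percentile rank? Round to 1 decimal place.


z = (IQ - mean) / SD
z = (124 - 100) / 15 = 1.6
Percentile = Phi(1.6) * 100
Phi(1.6) = 0.945201
= 94.5


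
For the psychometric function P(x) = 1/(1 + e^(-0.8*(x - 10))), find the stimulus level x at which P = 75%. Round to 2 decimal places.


At P = 0.75: 0.75 = 1/(1 + e^(-k*(x-x0)))
Solving: e^(-k*(x-x0)) = 1/3
x = x0 + ln(3)/k
ln(3) = 1.0986
x = 10 + 1.0986/0.8
= 10 + 1.3732
= 11.37


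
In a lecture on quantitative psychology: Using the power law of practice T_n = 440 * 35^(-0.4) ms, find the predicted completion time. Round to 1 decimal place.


T_n = 440 * 35^(-0.4)
35^(-0.4) = 0.241197
T_n = 440 * 0.241197
= 106.1 ms


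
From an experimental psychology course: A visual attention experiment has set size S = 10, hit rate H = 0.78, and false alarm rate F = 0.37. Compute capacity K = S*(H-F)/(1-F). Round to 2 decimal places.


K = S * (H - F) / (1 - F)
H - F = 0.41
1 - F = 0.63
K = 10 * 0.41 / 0.63
= 6.51


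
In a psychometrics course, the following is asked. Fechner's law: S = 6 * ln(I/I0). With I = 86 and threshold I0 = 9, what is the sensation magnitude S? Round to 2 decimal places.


S = 6 * ln(86/9)
I/I0 = 9.555556
ln(9.555556) = 2.2571
S = 6 * 2.2571
= 13.54


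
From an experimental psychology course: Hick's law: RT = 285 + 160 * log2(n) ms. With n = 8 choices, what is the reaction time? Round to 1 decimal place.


RT = 285 + 160 * log2(8)
log2(8) = 3.0
RT = 285 + 160 * 3.0
= 285 + 480.0
= 765.0 ms


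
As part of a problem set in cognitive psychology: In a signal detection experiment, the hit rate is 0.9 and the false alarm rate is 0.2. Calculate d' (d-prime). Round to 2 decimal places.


d' = z(HR) - z(FAR)
z(0.9) = 1.2816
z(0.2) = -0.8416
d' = 1.2816 - -0.8416
= 2.12


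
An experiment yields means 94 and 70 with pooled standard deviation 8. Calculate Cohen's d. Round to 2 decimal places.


Cohen's d = (M1 - M2) / S_pooled
= (94 - 70) / 8
= 24 / 8
= 3.00


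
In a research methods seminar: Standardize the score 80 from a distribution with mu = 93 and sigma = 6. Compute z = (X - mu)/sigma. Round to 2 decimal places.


z = (X - mu) / sigma
= (80 - 93) / 6
= -13 / 6
= -2.17


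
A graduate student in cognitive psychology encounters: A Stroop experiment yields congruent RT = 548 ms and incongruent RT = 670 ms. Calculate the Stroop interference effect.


Stroop effect = RT(incongruent) - RT(congruent)
= 670 - 548
= 122 ms


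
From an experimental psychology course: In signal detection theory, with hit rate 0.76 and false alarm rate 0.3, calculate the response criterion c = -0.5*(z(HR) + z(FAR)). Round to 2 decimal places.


c = -0.5 * (z(HR) + z(FAR))
z(0.76) = 0.7063
z(0.3) = -0.5244
c = -0.5 * (0.7063 + -0.5244)
= -0.5 * 0.1819
= -0.09


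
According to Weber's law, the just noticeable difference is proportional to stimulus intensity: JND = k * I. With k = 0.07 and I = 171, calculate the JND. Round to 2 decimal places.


JND = k * I
JND = 0.07 * 171
= 11.97


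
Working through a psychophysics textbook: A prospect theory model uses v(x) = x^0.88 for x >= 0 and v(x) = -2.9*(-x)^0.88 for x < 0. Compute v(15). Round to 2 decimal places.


Since x = 15 >= 0, use v(x) = x^0.88
15^0.88 = 10.8383
v(15) = 10.84


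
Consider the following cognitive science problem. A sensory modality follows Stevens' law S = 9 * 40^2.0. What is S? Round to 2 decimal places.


S = 9 * 40^2.0
40^2.0 = 1600.0
S = 9 * 1600.0
= 14400.00


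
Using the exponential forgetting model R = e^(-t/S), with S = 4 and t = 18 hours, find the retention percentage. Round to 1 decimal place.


R = e^(-t/S)
-t/S = -18/4 = -4.5
R = e^(-4.5) = 0.011109
Percentage = 0.011109 * 100
= 1.1


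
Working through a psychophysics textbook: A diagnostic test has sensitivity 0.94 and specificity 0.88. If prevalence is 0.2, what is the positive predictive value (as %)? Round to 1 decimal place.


PPV = (sens * prev) / (sens * prev + (1-spec) * (1-prev))
Numerator = 0.94 * 0.2 = 0.188
P(positive and no disease) = (1 - spec) * (1 - prev) = (1 - 0.88) * (1 - 0.2) = 0.096
Denominator = 0.188 + 0.096 = 0.284
PPV = 0.188 / 0.284 = 0.661972
As percentage = 66.2


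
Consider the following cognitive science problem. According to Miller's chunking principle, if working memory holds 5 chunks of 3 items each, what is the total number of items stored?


Total items = chunks * items_per_chunk
= 5 * 3
= 15


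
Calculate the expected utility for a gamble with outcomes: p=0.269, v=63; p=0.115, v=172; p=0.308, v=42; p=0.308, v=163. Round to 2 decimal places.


EU = sum(p_i * v_i)
0.269 * 63 = 16.947
0.115 * 172 = 19.78
0.308 * 42 = 12.936
0.308 * 163 = 50.204
EU = 16.947 + 19.78 + 12.936 + 50.204
= 99.87


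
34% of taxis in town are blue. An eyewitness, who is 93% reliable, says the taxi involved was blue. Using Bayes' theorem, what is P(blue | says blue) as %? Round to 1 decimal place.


P(blue | says blue) = P(says blue | blue)*P(blue) / [P(says blue | blue)*P(blue) + P(says blue | not blue)*P(not blue)]
Numerator = 0.93 * 0.34 = 0.3162
False identification = 0.07 * 0.66 = 0.0462
P = 0.3162 / (0.3162 + 0.0462)
= 0.3162 / 0.3624
As percentage = 87.3


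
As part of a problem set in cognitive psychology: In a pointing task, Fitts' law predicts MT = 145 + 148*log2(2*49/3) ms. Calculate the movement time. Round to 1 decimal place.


MT = 145 + 148 * log2(2*49/3)
2D/W = 32.666667
log2(32.666667) = 5.0297
MT = 145 + 148 * 5.0297
= 889.4 ms


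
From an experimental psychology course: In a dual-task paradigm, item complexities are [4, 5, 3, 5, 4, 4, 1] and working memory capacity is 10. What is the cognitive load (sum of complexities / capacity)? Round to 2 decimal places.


Total complexity = 4 + 5 + 3 + 5 + 4 + 4 + 1 = 26
Load = total / capacity = 26 / 10
= 2.60


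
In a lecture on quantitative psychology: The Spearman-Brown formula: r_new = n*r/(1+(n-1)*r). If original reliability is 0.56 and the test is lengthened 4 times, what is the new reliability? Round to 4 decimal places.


r_new = n*r / (1 + (n-1)*r)
Numerator = 4 * 0.56 = 2.24
Denominator = 1 + 3 * 0.56 = 2.68
r_new = 2.24 / 2.68
= 0.8358


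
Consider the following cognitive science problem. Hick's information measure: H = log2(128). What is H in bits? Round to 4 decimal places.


H = log2(n)
H = log2(128)
= 7.0000


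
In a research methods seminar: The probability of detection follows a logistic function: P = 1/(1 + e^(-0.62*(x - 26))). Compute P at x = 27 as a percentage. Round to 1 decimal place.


P(x) = 1/(1 + e^(-0.62*(27 - 26)))
Exponent = -0.62 * 1 = -0.62
e^(-0.62) = 0.537944
P = 1/(1 + 0.537944) = 0.650219
Percentage = 65.0


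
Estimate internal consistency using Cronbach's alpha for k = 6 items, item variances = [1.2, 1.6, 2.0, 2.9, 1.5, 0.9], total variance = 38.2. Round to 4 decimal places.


alpha = (k/(k-1)) * (1 - sum(s_i^2)/s_total^2)
sum(item variances) = 10.1
k/(k-1) = 6/5 = 1.2
1 - 10.1/38.2 = 1 - 0.264398 = 0.735602
alpha = 1.2 * 0.735602
= 0.8827


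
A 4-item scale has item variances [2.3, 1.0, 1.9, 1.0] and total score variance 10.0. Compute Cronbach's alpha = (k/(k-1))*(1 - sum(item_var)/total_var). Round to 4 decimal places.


alpha = (k/(k-1)) * (1 - sum(s_i^2)/s_total^2)
sum(item variances) = 6.2
k/(k-1) = 4/3 = 1.333333
1 - 6.2/10.0 = 1 - 0.62 = 0.38
alpha = 1.333333 * 0.38
= 0.5067


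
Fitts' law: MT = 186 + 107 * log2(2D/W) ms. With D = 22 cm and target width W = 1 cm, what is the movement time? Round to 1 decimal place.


MT = 186 + 107 * log2(2*22/1)
2D/W = 44.0
log2(44.0) = 5.4594
MT = 186 + 107 * 5.4594
= 770.2 ms


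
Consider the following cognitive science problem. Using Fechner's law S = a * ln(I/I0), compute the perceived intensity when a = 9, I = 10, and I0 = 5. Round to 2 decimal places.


S = 9 * ln(10/5)
I/I0 = 2.0
ln(2.0) = 0.6931
S = 9 * 0.6931
= 6.24


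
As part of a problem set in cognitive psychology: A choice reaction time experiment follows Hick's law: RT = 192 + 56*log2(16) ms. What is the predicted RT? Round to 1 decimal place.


RT = 192 + 56 * log2(16)
log2(16) = 4.0
RT = 192 + 56 * 4.0
= 192 + 224.0
= 416.0 ms


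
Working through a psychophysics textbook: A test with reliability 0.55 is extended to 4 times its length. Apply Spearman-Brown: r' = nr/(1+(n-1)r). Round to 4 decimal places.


r_new = n*r / (1 + (n-1)*r)
Numerator = 4 * 0.55 = 2.2
Denominator = 1 + 3 * 0.55 = 2.65
r_new = 2.2 / 2.65
= 0.8302


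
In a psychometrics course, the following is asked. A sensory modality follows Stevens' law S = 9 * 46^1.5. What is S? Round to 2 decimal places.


S = 9 * 46^1.5
46^1.5 = 311.9872
S = 9 * 311.9872
= 2807.88


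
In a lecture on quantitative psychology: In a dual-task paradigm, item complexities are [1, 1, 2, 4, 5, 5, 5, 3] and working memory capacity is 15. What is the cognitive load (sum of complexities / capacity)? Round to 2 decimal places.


Total complexity = 1 + 1 + 2 + 4 + 5 + 5 + 5 + 3 = 26
Load = total / capacity = 26 / 15
= 1.73


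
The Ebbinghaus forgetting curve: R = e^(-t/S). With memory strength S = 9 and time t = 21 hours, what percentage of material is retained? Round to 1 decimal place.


R = e^(-t/S)
-t/S = -21/9 = -2.333333
R = e^(-2.333333) = 0.096972
Percentage = 0.096972 * 100
= 9.7


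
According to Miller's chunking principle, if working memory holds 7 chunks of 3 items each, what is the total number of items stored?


Total items = chunks * items_per_chunk
= 7 * 3
= 21


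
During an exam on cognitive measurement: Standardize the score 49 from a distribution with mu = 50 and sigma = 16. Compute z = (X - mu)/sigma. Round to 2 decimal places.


z = (X - mu) / sigma
= (49 - 50) / 16
= -1 / 16
= -0.06


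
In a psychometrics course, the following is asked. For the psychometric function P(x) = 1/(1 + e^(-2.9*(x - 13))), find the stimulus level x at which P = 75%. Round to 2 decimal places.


At P = 0.75: 0.75 = 1/(1 + e^(-k*(x-x0)))
Solving: e^(-k*(x-x0)) = 1/3
x = x0 + ln(3)/k
ln(3) = 1.0986
x = 13 + 1.0986/2.9
= 13 + 0.3788
= 13.38


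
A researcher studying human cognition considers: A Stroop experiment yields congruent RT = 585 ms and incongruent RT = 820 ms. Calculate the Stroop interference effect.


Stroop effect = RT(incongruent) - RT(congruent)
= 820 - 585
= 235 ms


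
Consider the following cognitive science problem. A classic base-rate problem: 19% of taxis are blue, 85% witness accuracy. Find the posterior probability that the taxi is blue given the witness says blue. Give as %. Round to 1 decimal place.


P(blue | says blue) = P(says blue | blue)*P(blue) / [P(says blue | blue)*P(blue) + P(says blue | not blue)*P(not blue)]
Numerator = 0.85 * 0.19 = 0.1615
False identification = 0.15 * 0.81 = 0.1215
P = 0.1615 / (0.1615 + 0.1215)
= 0.1615 / 0.283
As percentage = 57.1


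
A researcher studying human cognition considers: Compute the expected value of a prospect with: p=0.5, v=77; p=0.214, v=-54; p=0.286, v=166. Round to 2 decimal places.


EU = sum(p_i * v_i)
0.5 * 77 = 38.5
0.214 * -54 = -11.556
0.286 * 166 = 47.476
EU = 38.5 + -11.556 + 47.476
= 74.42


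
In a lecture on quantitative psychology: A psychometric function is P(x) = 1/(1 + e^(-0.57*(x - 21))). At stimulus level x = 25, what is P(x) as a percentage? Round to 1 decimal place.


P(x) = 1/(1 + e^(-0.57*(25 - 21)))
Exponent = -0.57 * 4 = -2.28
e^(-2.28) = 0.102284
P = 1/(1 + 0.102284) = 0.907207
Percentage = 90.7


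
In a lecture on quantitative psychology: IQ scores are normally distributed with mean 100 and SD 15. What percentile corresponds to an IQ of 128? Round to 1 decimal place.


z = (IQ - mean) / SD
z = (128 - 100) / 15 = 1.8667
Percentile = Phi(1.8667) * 100
Phi(1.8667) = 0.969028
= 96.9


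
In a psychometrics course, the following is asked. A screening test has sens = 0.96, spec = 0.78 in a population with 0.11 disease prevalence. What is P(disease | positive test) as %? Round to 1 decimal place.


PPV = (sens * prev) / (sens * prev + (1-spec) * (1-prev))
Numerator = 0.96 * 0.11 = 0.1056
P(positive and no disease) = (1 - spec) * (1 - prev) = (1 - 0.78) * (1 - 0.11) = 0.1958
Denominator = 0.1056 + 0.1958 = 0.3014
PPV = 0.1056 / 0.3014 = 0.350365
As percentage = 35.0


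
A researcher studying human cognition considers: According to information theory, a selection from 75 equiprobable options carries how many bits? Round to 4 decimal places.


H = log2(n)
H = log2(75)
= 6.2288


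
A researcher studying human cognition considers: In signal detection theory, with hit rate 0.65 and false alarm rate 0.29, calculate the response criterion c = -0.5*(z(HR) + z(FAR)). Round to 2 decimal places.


c = -0.5 * (z(HR) + z(FAR))
z(0.65) = 0.3853
z(0.29) = -0.5534
c = -0.5 * (0.3853 + -0.5534)
= -0.5 * -0.1681
= 0.08


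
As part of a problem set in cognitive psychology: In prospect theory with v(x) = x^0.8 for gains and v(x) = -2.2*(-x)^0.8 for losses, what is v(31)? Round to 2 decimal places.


Since x = 31 >= 0, use v(x) = x^0.8
31^0.8 = 15.5987
v(31) = 15.60


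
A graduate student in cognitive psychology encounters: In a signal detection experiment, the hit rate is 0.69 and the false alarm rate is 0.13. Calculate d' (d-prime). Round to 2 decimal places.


d' = z(HR) - z(FAR)
z(0.69) = 0.4959
z(0.13) = -1.1264
d' = 0.4959 - -1.1264
= 1.62


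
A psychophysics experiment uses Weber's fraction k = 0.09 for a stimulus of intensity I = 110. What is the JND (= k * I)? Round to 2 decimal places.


JND = k * I
JND = 0.09 * 110
= 9.90


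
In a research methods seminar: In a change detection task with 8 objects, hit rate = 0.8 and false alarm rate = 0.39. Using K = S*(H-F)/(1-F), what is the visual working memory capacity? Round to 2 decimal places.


K = S * (H - F) / (1 - F)
H - F = 0.41
1 - F = 0.61
K = 8 * 0.41 / 0.61
= 5.38


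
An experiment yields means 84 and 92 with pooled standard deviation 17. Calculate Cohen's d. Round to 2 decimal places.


Cohen's d = (M1 - M2) / S_pooled
= (84 - 92) / 17
= -8 / 17
= -0.47


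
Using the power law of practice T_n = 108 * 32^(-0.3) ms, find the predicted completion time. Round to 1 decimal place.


T_n = 108 * 32^(-0.3)
32^(-0.3) = 0.353553
T_n = 108 * 0.353553
= 38.2 ms


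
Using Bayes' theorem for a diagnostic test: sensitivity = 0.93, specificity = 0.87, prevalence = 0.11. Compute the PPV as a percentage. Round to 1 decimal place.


PPV = (sens * prev) / (sens * prev + (1-spec) * (1-prev))
Numerator = 0.93 * 0.11 = 0.1023
P(positive and no disease) = (1 - spec) * (1 - prev) = (1 - 0.87) * (1 - 0.11) = 0.1157
Denominator = 0.1023 + 0.1157 = 0.218
PPV = 0.1023 / 0.218 = 0.469266
As percentage = 46.9


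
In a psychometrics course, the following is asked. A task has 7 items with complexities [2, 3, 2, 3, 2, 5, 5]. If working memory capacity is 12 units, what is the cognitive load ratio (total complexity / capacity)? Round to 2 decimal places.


Total complexity = 2 + 3 + 2 + 3 + 2 + 5 + 5 = 22
Load = total / capacity = 22 / 12
= 1.83
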